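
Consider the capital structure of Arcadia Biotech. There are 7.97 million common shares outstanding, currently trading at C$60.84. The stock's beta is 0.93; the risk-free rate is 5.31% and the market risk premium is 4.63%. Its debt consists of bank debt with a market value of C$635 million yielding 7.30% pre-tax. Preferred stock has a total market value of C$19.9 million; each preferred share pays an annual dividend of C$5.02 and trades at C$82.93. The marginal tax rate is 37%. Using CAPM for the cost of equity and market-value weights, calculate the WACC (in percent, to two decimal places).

6.76%

Cost of equity via CAPM: Re = 5.31% + 0.93 × 4.63% = 9.6159%.
Cost of preferred: Rp = 5.02 / 82.93 = 6.0533%.
Market value of equity E = 60.84 × 7.97m = 484.8948m.
Total capital V = 484.8948 + 19.9 + 635 = 1139.7948.
Equity: weight = 484.8948/1139.7948 = 0.4254; cost = 9.6159%.
Preferred: weight = 19.9/1139.7948 = 0.0175; cost = 6.0533%.
Bank debt: weight = 635/1139.7948 = 0.5571; after-tax cost = 7.3% × (1 − 37%) = 4.5990%.
WACC = 0.4254 × 9.6159% + 0.0175 × 6.0533% + 0.5571 × 4.5990% = 6.7587%.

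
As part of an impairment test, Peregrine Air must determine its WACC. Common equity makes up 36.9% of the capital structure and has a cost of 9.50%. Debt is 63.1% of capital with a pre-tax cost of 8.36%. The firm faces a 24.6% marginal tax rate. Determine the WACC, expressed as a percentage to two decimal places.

7.48%

After-tax cost of debt = 8.36% × (1 − 24.6%) = 6.3034%.
WACC = 0.369 × 9.5000% + 0.631 × 6.3034% = 7.4830%.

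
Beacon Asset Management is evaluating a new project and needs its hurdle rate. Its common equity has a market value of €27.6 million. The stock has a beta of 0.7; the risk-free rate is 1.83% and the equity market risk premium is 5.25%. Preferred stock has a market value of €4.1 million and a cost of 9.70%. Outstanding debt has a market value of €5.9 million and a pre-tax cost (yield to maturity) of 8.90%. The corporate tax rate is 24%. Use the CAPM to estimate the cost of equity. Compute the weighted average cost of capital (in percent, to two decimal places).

6.16%

Cost of equity via CAPM: Re = 1.83% + 0.7 × 5.25% = 5.5050%.
Total capital V = 27.6 + 4.1 + 5.9 = 37.6.
Equity: weight = 27.6/37.6 = 0.7340; cost = 5.505%.
Preferred: weight = 4.1/37.6 = 0.1090; cost = 9.7%.
Debt: weight = 5.9/37.6 = 0.1569; after-tax cost = 8.9% × (1 − 24%) = 6.7640%.
WACC = 0.7340 × 5.5050% + 0.1090 × 9.7000% + 0.1569 × 6.7640% = 6.1600%.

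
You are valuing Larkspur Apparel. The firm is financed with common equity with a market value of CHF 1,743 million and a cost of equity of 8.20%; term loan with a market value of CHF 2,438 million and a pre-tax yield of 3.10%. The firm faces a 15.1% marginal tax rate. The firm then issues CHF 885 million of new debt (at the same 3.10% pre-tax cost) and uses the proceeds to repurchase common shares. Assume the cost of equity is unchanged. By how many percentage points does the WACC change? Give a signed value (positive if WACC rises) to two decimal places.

-1.18 pp

Current WACC:
Total capital V = 1743 + 2438 = 4181.
Equity: weight = 1743/4181 = 0.4169; cost = 8.2%.
Term loan: weight = 2438/4181 = 0.5831; after-tax cost = 3.1% × (1 − 15.1%) = 2.6319%.
WACC = 0.4169 × 8.2000% + 0.5831 × 2.6319% = 4.9532%.
After the change:
Total capital V = 858 + 3323 = 4181.
Equity: weight = 858/4181 = 0.2052; cost = 8.2%.
Term loan: weight = 3323/4181 = 0.7948; after-tax cost = 3.1% × (1 − 15.1%) = 2.6319%.
WACC = 0.2052 × 8.2000% + 0.7948 × 2.6319% = 3.7746%.
Change in WACC = 3.7746% − 4.9532% = -1.1786 pp.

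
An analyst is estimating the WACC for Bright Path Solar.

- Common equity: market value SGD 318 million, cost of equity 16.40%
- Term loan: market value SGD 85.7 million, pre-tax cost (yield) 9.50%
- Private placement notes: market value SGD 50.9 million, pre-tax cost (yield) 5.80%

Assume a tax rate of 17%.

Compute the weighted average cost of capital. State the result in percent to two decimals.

13.50%

Total capital V = 318 + 85.7 + 50.9 = 454.6.
Equity: weight = 318/454.6 = 0.6995; cost = 16.4%.
Term loan: weight = 85.7/454.6 = 0.1885; after-tax cost = 9.5% × (1 − 17%) = 7.8850%.
Private placement notes: weight = 50.9/454.6 = 0.1120; after-tax cost = 5.8% × (1 − 17%) = 4.8140%.
WACC = 0.6995 × 16.4000% + 0.1885 × 7.8850% + 0.1120 × 4.8140% = 13.4975%.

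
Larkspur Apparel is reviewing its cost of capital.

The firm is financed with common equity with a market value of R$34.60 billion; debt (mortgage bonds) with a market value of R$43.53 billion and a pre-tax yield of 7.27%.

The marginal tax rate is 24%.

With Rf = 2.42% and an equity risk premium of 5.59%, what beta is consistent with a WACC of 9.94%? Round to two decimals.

Total capital V = 34.6 + 43.53 = 78.13.
Equity weight = 34.6/78.13 = 0.4429.
Mortgage bonds weight = 43.53/78.13 = 0.5571.
Debt contribution = 0.5571 × 7.27% × (1 − 24%) = 3.0784%.
Required equity contribution = 9.94% − 3.0784% = 6.8616%  ⇒  Re = 15.4942%.
CAPM: 15.4942% = 2.42% + β × 5.59%  ⇒  β = 2.3389.

2.34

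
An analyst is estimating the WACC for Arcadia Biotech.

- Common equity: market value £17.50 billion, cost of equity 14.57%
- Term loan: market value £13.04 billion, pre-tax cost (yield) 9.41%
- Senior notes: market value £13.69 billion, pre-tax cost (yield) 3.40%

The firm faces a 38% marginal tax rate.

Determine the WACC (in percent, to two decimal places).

8.14%

Total capital V = 17.5 + 13.04 + 13.69 = 44.23.
Equity: weight = 17.5/44.23 = 0.3957; cost = 14.57%.
Term loan: weight = 13.04/44.23 = 0.2948; after-tax cost = 9.41% × (1 − 38%) = 5.8342%.
Senior notes: weight = 13.69/44.23 = 0.3095; after-tax cost = 3.4% × (1 − 38%) = 2.1080%.
WACC = 0.3957 × 14.5700% + 0.2948 × 5.8342% + 0.3095 × 2.1080% = 8.1373%.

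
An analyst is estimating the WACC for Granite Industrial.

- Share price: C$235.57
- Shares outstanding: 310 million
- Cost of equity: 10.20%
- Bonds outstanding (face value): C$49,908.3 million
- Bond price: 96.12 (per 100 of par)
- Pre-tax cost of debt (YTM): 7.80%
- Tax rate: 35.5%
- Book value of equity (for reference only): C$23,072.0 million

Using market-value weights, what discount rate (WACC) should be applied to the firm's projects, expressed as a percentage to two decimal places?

8.15%

Market value of equity E = 235.57 × 310m = 73026.7m. Market value of debt D = 49908.3m × 96.12/100 = 47971.85796m.
Total capital V = 73026.7 + 47971.85796 = 120998.55796.
Equity: weight = 73026.7/120998.55796 = 0.6035; cost = 10.2%.
Bonds outstanding: weight = 47971.85796/120998.55796 = 0.3965; after-tax cost = 7.8% × (1 − 35.5%) = 5.0310%.
WACC = 0.6035 × 10.2000% + 0.3965 × 5.0310% = 8.1507%.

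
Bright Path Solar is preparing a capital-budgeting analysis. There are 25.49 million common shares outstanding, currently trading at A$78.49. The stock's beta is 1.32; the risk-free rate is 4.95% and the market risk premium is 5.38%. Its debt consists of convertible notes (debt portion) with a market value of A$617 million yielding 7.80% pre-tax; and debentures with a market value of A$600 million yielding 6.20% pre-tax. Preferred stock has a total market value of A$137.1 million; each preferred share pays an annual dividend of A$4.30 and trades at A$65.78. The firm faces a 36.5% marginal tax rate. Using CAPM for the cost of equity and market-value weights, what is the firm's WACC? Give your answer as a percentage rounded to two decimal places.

Cost of equity via CAPM: Re = 4.95% + 1.32 × 5.38% = 12.0516%.
Cost of preferred: Rp = 4.3 / 65.78 = 6.5369%.
Market value of equity E = 78.49 × 25.49m = 2000.7101m.
Total capital V = 2000.7101 + 137.1 + 617 + 600 = 3354.8101.
Equity: weight = 2000.7101/3354.8101 = 0.5964; cost = 12.0516%.
Preferred: weight = 137.1/3354.8101 = 0.0409; cost = 6.5369%.
Convertible notes (debt portion): weight = 617/3354.8101 = 0.1839; after-tax cost = 7.8% × (1 − 36.5%) = 4.9530%.
Debentures: weight = 600/3354.8101 = 0.1788; after-tax cost = 6.2% × (1 − 36.5%) = 3.9370%.
WACC = 0.5964 × 12.0516% + 0.0409 × 6.5369% + 0.1839 × 4.9530% + 0.1788 × 3.9370% = 9.0694%.

9.07%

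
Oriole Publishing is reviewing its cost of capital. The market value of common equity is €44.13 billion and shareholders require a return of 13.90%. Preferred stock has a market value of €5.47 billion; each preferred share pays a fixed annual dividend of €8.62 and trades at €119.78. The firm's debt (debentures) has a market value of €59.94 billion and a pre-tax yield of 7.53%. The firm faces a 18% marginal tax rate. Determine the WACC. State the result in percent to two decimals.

Cost of preferred: Rp = 8.62 / 119.78 = 7.1965%.
Total capital V = 44.13 + 5.47 + 59.94 = 109.54.
Equity: weight = 44.13/109.54 = 0.4029; cost = 13.9%.
Preferred: weight = 5.47/109.54 = 0.0499; cost = 7.1965%.
Debentures: weight = 59.94/109.54 = 0.5472; after-tax cost = 7.53% × (1 − 18%) = 6.1746%.
WACC = 0.4029 × 13.9000% + 0.0499 × 7.1965% + 0.5472 × 6.1746% = 9.3379%.

9.34%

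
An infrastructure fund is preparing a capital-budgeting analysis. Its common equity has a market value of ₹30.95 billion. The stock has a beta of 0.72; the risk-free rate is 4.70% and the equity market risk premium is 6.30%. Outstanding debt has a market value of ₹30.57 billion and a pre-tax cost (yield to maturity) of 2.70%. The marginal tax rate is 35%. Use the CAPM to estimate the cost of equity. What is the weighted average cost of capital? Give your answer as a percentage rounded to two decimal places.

5.52%

Cost of equity via CAPM: Re = 4.7% + 0.72 × 6.3% = 9.2360%.
Total capital V = 30.95 + 30.57 = 61.52.
Equity: weight = 30.95/61.52 = 0.5031; cost = 9.236%.
Debt: weight = 30.57/61.52 = 0.4969; after-tax cost = 2.7% × (1 − 35%) = 1.7550%.
WACC = 0.5031 × 9.2360% + 0.4969 × 1.7550% = 5.5186%.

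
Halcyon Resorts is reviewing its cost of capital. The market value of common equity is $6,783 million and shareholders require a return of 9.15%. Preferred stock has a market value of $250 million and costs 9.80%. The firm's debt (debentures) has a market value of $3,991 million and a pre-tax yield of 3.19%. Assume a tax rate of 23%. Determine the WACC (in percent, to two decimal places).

6.74%

Total capital V = 6783 + 250 + 3991 = 11024.
Equity: weight = 6783/11024 = 0.6153; cost = 9.15%.
Preferred: weight = 250/11024 = 0.0227; cost = 9.8%.
Debentures: weight = 3991/11024 = 0.3620; after-tax cost = 3.19% × (1 − 23%) = 2.4563%.
WACC = 0.6153 × 9.1500% + 0.0227 × 9.8000% + 0.3620 × 2.4563% = 6.7414%.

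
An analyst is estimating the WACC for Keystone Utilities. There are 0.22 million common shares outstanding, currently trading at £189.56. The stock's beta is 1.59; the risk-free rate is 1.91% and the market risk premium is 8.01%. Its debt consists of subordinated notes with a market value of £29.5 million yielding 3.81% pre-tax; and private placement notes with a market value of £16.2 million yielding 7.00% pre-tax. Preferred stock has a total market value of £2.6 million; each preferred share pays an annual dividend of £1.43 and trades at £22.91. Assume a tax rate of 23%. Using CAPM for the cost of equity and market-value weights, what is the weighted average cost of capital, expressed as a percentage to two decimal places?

Cost of equity via CAPM: Re = 1.91% + 1.59 × 8.01% = 14.6459%.
Cost of preferred: Rp = 1.43 / 22.91 = 6.2418%.
Market value of equity E = 189.56 × 0.22m = 41.7032m.
Total capital V = 41.7032 + 2.6 + 29.5 + 16.2 = 90.0032.
Equity: weight = 41.7032/90.0032 = 0.4634; cost = 14.6459%.
Preferred: weight = 2.6/90.0032 = 0.0289; cost = 6.2418%.
Subordinated notes: weight = 29.5/90.0032 = 0.3278; after-tax cost = 3.81% × (1 − 23%) = 2.9337%.
Private placement notes: weight = 16.2/90.0032 = 0.1800; after-tax cost = 7% × (1 − 23%) = 5.3900%.
WACC = 0.4634 × 14.6459% + 0.0289 × 6.2418% + 0.3278 × 2.9337% + 0.1800 × 5.3900% = 8.8983%.

8.90%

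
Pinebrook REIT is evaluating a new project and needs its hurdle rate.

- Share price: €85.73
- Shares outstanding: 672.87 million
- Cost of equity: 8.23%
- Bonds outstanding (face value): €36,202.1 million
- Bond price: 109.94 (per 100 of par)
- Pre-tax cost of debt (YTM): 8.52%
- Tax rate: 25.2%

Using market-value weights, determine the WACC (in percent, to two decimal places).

Market value of equity E = 85.73 × 672.87m = 57685.1451m. Market value of debt D = 36202.1m × 109.94/100 = 39800.58874m.
Total capital V = 57685.1451 + 39800.58874 = 97485.73384.
Equity: weight = 57685.1451/97485.73384 = 0.5917; cost = 8.23%.
Bonds outstanding: weight = 39800.58874/97485.73384 = 0.4083; after-tax cost = 8.52% × (1 − 25.2%) = 6.3730%.
WACC = 0.5917 × 8.2300% + 0.4083 × 6.3730% = 7.4718%.

7.47%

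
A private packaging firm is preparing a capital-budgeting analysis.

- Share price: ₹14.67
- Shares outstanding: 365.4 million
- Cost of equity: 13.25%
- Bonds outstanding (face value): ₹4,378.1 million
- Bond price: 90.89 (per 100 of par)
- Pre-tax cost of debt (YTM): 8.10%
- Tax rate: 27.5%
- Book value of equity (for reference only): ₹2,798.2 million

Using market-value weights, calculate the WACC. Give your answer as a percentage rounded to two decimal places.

10.11%

Market value of equity E = 14.67 × 365.4m = 5360.418m. Market value of debt D = 4378.1m × 90.89/100 = 3979.25509m.
Total capital V = 5360.418 + 3979.25509 = 9339.67309.
Equity: weight = 5360.418/9339.67309 = 0.5739; cost = 13.25%.
Bonds outstanding: weight = 3979.25509/9339.67309 = 0.4261; after-tax cost = 8.1% × (1 − 27.5%) = 5.8725%.
WACC = 0.5739 × 13.2500% + 0.4261 × 5.8725% = 10.1067%.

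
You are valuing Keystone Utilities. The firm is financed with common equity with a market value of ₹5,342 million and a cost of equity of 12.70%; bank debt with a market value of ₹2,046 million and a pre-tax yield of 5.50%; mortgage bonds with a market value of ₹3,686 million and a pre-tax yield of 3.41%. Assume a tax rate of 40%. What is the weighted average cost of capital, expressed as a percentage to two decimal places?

Total capital V = 5342 + 2046 + 3686 = 11074.
Equity: weight = 5342/11074 = 0.4824; cost = 12.7%.
Bank debt: weight = 2046/11074 = 0.1848; after-tax cost = 5.5% × (1 − 40%) = 3.3000%.
Mortgage bonds: weight = 3686/11074 = 0.3329; after-tax cost = 3.41% × (1 − 40%) = 2.0460%.
WACC = 0.4824 × 12.7000% + 0.1848 × 3.3000% + 0.3329 × 2.0460% = 7.4171%.

7.42%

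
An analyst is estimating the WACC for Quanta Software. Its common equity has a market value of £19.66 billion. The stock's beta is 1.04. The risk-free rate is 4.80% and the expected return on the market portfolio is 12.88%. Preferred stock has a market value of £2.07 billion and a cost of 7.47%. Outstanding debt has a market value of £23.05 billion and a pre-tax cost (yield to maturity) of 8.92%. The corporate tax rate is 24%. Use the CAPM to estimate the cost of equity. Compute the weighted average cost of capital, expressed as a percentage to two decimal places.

9.63%

Market risk premium = 12.88% − 4.8% = 8.08%.
Cost of equity via CAPM: Re = 4.8% + 1.04 × 8.08% = 13.2032%.
Total capital V = 19.66 + 2.07 + 23.05 = 44.78.
Equity: weight = 19.66/44.78 = 0.4390; cost = 13.2032%.
Preferred: weight = 2.07/44.78 = 0.0462; cost = 7.47%.
Debt: weight = 23.05/44.78 = 0.5147; after-tax cost = 8.92% × (1 − 24%) = 6.7792%.
WACC = 0.4390 × 13.2032% + 0.0462 × 7.4700% + 0.5147 × 6.7792% = 9.6315%.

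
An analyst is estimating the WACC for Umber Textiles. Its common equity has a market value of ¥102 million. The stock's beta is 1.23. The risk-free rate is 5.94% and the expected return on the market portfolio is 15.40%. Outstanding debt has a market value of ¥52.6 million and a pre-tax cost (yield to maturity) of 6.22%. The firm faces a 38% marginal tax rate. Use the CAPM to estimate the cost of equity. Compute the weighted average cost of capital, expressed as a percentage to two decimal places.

Market risk premium = 15.4% − 5.94% = 9.46%.
Cost of equity via CAPM: Re = 5.94% + 1.23 × 9.46% = 17.5758%.
Total capital V = 102 + 52.6 = 154.6.
Equity: weight = 102/154.6 = 0.6598; cost = 17.5758%.
Debt: weight = 52.6/154.6 = 0.3402; after-tax cost = 6.22% × (1 − 38%) = 3.8564%.
WACC = 0.6598 × 17.5758% + 0.3402 × 3.8564% = 12.9080%.

12.91%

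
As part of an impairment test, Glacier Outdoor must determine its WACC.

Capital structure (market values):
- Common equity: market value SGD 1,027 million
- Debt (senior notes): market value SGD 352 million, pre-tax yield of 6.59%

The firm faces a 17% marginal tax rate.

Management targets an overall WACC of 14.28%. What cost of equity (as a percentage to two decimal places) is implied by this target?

17.30%

Total capital V = 1027 + 352 = 1379.
Equity weight = 1027/1379 = 0.7447.
Senior notes weight = 352/1379 = 0.2553.
Debt contribution = 0.2553 × 6.59% × (1 − 17%) = 1.3962%.
Required equity contribution = 14.28% − 1.3962% = 12.8838%.
Re = 12.8838% / 0.7447 = 17.2997%.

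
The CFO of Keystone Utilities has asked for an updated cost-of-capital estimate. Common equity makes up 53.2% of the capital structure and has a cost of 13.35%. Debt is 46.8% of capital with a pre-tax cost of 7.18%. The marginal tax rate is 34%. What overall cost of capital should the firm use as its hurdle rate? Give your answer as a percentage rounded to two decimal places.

After-tax cost of debt = 7.18% × (1 − 34%) = 4.7388%.
WACC = 0.532 × 13.3500% + 0.468 × 4.7388% = 9.3200%.

9.32%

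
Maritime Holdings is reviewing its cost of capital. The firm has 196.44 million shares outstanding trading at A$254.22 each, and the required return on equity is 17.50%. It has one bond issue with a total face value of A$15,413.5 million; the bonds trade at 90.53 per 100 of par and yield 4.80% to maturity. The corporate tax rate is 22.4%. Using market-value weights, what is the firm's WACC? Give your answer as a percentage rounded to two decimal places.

Market value of equity E = 254.22 × 196.44m = 49938.9768m. Market value of debt D = 15413.5m × 90.53/100 = 13953.84155m.
Total capital V = 49938.9768 + 13953.84155 = 63892.81835.
Equity: weight = 49938.9768/63892.81835 = 0.7816; cost = 17.5%.
Bonds outstanding: weight = 13953.84155/63892.81835 = 0.2184; after-tax cost = 4.8% × (1 − 22.4%) = 3.7248%.
WACC = 0.7816 × 17.5000% + 0.2184 × 3.7248% = 14.4916%.

14.49%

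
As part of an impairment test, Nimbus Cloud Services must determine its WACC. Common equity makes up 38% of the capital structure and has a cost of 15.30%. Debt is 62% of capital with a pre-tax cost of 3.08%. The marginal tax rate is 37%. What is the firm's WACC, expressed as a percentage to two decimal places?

7.02%

After-tax cost of debt = 3.08% × (1 − 37%) = 1.9404%.
WACC = 0.380 × 15.3000% + 0.620 × 1.9404% = 7.0170%.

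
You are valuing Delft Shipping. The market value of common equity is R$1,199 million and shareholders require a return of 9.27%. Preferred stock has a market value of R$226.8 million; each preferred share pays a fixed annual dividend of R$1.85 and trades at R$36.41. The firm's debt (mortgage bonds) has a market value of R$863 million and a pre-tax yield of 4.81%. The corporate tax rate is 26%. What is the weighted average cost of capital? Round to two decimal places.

Cost of preferred: Rp = 1.85 / 36.41 = 5.0810%.
Total capital V = 1199 + 226.8 + 863 = 2288.8.
Equity: weight = 1199/2288.8 = 0.5239; cost = 9.27%.
Preferred: weight = 226.8/2288.8 = 0.0991; cost = 5.081%.
Mortgage bonds: weight = 863/2288.8 = 0.3771; after-tax cost = 4.81% × (1 − 26%) = 3.5594%.
WACC = 0.5239 × 9.2700% + 0.0991 × 5.0810% + 0.3771 × 3.5594% = 6.7017%.

6.70%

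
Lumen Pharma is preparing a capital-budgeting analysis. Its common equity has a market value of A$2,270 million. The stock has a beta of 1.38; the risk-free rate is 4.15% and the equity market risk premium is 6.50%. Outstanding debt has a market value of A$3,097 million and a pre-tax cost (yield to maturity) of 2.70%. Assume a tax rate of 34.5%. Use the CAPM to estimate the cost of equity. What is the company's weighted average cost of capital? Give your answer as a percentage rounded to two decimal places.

Cost of equity via CAPM: Re = 4.15% + 1.38 × 6.5% = 13.1200%.
Total capital V = 2270 + 3097 = 5367.
Equity: weight = 2270/5367 = 0.4230; cost = 13.12%.
Debt: weight = 3097/5367 = 0.5770; after-tax cost = 2.7% × (1 − 34.5%) = 1.7685%.
WACC = 0.4230 × 13.1200% + 0.5770 × 1.7685% = 6.5697%.

6.57%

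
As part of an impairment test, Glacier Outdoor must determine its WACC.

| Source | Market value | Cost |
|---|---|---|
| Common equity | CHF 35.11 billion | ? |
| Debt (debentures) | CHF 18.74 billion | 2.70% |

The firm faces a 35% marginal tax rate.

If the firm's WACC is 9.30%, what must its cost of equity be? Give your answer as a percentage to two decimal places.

Total capital V = 35.11 + 18.74 = 53.85.
Equity weight = 35.11/53.85 = 0.6520.
Debentures weight = 18.74/53.85 = 0.3480.
Debt contribution = 0.3480 × 2.7% × (1 − 35%) = 0.6107%.
Required equity contribution = 9.3% − 0.6107% = 8.6893%.
Re = 8.6893% / 0.6520 = 13.3272%.

13.33%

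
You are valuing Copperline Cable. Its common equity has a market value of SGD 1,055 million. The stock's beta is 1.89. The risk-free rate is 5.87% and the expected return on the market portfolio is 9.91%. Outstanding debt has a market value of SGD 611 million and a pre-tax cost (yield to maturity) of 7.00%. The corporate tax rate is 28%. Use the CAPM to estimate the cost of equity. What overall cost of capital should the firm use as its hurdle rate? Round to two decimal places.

Market risk premium = 9.91% − 5.87% = 4.04%.
Cost of equity via CAPM: Re = 5.87% + 1.89 × 4.04% = 13.5056%.
Total capital V = 1055 + 611 = 1666.
Equity: weight = 1055/1666 = 0.6333; cost = 13.5056%.
Debt: weight = 611/1666 = 0.3667; after-tax cost = 7% × (1 − 28%) = 5.0400%.
WACC = 0.6333 × 13.5056% + 0.3667 × 5.0400% = 10.4009%.

10.40%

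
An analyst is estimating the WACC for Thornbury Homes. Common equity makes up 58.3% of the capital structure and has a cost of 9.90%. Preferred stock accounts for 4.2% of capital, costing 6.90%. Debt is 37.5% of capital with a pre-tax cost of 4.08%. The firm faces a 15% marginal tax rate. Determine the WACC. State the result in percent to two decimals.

After-tax cost of debt = 4.08% × (1 − 15%) = 3.4680%.
WACC = 0.583 × 9.9000% + 0.042 × 6.9000% + 0.375 × 3.4680% = 7.3620%.

7.36%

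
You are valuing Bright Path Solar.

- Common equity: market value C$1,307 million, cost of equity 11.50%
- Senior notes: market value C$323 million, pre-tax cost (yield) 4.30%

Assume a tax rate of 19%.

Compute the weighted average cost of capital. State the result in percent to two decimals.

Total capital V = 1307 + 323 = 1630.
Equity: weight = 1307/1630 = 0.8018; cost = 11.5%.
Senior notes: weight = 323/1630 = 0.1982; after-tax cost = 4.3% × (1 − 19%) = 3.4830%.
WACC = 0.8018 × 11.5000% + 0.1982 × 3.4830% = 9.9114%.

9.91%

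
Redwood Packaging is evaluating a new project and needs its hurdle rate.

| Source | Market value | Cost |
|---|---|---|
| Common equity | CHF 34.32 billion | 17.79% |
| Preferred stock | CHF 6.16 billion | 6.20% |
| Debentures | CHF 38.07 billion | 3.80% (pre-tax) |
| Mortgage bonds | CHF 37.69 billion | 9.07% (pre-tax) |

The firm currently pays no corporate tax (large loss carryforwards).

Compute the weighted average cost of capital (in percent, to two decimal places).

9.77%

Total capital V = 34.32 + 6.16 + 38.07 + 37.69 = 116.24.
Equity: weight = 34.32/116.24 = 0.2953; cost = 17.79%.
Preferred: weight = 6.16/116.24 = 0.0530; cost = 6.2%.
Debentures: weight = 38.07/116.24 = 0.3275; after-tax cost = 3.8% × (1 − 0%) = 3.8000%.
Mortgage bonds: weight = 37.69/116.24 = 0.3242; after-tax cost = 9.07% × (1 − 0%) = 9.0700%.
WACC = 0.2953 × 17.7900% + 0.0530 × 6.2000% + 0.3275 × 3.8000% + 0.3242 × 9.0700% = 9.7665%.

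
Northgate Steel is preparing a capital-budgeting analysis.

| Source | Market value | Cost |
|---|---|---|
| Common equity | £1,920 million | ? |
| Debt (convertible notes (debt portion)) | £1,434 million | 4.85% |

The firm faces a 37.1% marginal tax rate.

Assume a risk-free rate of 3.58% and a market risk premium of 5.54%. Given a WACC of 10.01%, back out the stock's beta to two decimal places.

Total capital V = 1920 + 1434 = 3354.
Equity weight = 1920/3354 = 0.5725.
Convertible notes (debt portion) weight = 1434/3354 = 0.4275.
Debt contribution = 0.4275 × 4.85% × (1 − 37.1%) = 1.3043%.
Required equity contribution = 10.01% − 1.3043% = 8.7057%  ⇒  Re = 15.2078%.
CAPM: 15.2078% = 3.58% + β × 5.54%  ⇒  β = 2.0989.

2.10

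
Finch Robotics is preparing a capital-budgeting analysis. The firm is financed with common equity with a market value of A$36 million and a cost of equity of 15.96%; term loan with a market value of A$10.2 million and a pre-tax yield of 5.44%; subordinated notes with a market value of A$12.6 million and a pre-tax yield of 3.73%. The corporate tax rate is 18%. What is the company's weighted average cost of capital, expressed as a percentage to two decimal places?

Total capital V = 36 + 10.2 + 12.6 = 58.8.
Equity: weight = 36/58.8 = 0.6122; cost = 15.96%.
Term loan: weight = 10.2/58.8 = 0.1735; after-tax cost = 5.44% × (1 − 18%) = 4.4608%.
Subordinated notes: weight = 12.6/58.8 = 0.2143; after-tax cost = 3.73% × (1 − 18%) = 3.0586%.
WACC = 0.6122 × 15.9600% + 0.1735 × 4.4608% + 0.2143 × 3.0586% = 11.2007%.

11.20%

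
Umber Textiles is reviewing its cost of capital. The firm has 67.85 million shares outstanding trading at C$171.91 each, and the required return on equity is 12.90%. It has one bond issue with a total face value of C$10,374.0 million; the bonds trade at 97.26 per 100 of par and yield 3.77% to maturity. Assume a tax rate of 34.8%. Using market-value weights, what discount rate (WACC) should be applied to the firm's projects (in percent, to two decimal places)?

Market value of equity E = 171.91 × 67.85m = 11664.0935m. Market value of debt D = 10374m × 97.26/100 = 10089.7524m.
Total capital V = 11664.0935 + 10089.7524 = 21753.8459.
Equity: weight = 11664.0935/21753.8459 = 0.5362; cost = 12.9%.
Bonds outstanding: weight = 10089.7524/21753.8459 = 0.4638; after-tax cost = 3.77% × (1 − 34.8%) = 2.4580%.
WACC = 0.5362 × 12.9000% + 0.4638 × 2.4580% = 8.0569%.

8.06%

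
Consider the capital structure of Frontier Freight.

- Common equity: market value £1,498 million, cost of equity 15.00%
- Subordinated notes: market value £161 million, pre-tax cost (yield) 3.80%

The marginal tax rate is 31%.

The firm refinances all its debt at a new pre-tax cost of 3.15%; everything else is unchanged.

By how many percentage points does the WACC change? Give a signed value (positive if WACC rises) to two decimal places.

-0.04 pp

Current WACC:
Total capital V = 1498 + 161 = 1659.
Equity: weight = 1498/1659 = 0.9030; cost = 15%.
Subordinated notes: weight = 161/1659 = 0.0970; after-tax cost = 3.8% × (1 − 31%) = 2.6220%.
WACC = 0.9030 × 15.0000% + 0.0970 × 2.6220% = 13.7988%.
After the change:
Total capital V = 1498 + 161 = 1659.
Equity: weight = 1498/1659 = 0.9030; cost = 15%.
Subordinated notes: weight = 161/1659 = 0.0970; after-tax cost = 3.15% × (1 − 31%) = 2.1735%.
WACC = 0.9030 × 15.0000% + 0.0970 × 2.1735% = 13.7552%.
Change in WACC = 13.7552% − 13.7988% = -0.0435 pp.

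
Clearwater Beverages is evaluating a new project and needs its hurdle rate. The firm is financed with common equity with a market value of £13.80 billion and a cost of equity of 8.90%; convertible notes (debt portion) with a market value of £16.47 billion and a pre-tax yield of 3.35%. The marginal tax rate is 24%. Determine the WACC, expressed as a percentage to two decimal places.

5.44%

Total capital V = 13.8 + 16.47 = 30.27.
Equity: weight = 13.8/30.27 = 0.4559; cost = 8.9%.
Convertible notes (debt portion): weight = 16.47/30.27 = 0.5441; after-tax cost = 3.35% × (1 − 24%) = 2.5460%.
WACC = 0.4559 × 8.9000% + 0.5441 × 2.5460% = 5.4428%.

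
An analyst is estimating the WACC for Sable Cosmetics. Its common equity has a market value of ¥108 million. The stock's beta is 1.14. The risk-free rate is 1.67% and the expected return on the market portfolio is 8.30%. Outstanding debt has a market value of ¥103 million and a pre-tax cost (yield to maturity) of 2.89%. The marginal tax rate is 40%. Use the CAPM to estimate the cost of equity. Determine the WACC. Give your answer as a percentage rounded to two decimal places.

Market risk premium = 8.3% − 1.67% = 6.63%.
Cost of equity via CAPM: Re = 1.67% + 1.14 × 6.63% = 9.2282%.
Total capital V = 108 + 103 = 211.
Equity: weight = 108/211 = 0.5118; cost = 9.2282%.
Debt: weight = 103/211 = 0.4882; after-tax cost = 2.89% × (1 − 40%) = 1.7340%.
WACC = 0.5118 × 9.2282% + 0.4882 × 1.7340% = 5.5699%.

5.57%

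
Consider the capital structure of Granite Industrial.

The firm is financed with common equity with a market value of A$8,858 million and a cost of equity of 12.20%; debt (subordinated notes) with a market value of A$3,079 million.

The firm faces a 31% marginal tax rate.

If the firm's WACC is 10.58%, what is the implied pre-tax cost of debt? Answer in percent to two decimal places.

Total capital V = 8858 + 3079 = 11937.
Equity weight = 8858/11937 = 0.7421.
Subordinated notes weight = 3079/11937 = 0.2579.
Equity contribution = 0.7421 × 12.2% = 9.0532%.
Remaining for debt = 10.58% − 9.0532% = 1.5268%.
Rd × (1 − 31%) × 0.2579 = 1.5268%  ⇒  Rd = 8.5789%.

8.58%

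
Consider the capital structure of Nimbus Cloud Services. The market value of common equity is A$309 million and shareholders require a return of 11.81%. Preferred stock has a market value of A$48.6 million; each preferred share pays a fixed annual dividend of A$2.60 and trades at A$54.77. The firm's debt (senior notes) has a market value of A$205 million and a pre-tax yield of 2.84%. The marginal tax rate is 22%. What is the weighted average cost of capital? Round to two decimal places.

7.70%

Cost of preferred: Rp = 2.6 / 54.77 = 4.7471%.
Total capital V = 309 + 48.6 + 205 = 562.6.
Equity: weight = 309/562.6 = 0.5492; cost = 11.81%.
Preferred: weight = 48.6/562.6 = 0.0864; cost = 4.7471%.
Senior notes: weight = 205/562.6 = 0.3644; after-tax cost = 2.84% × (1 − 22%) = 2.2152%.
WACC = 0.5492 × 11.8100% + 0.0864 × 4.7471% + 0.3644 × 2.2152% = 7.7037%.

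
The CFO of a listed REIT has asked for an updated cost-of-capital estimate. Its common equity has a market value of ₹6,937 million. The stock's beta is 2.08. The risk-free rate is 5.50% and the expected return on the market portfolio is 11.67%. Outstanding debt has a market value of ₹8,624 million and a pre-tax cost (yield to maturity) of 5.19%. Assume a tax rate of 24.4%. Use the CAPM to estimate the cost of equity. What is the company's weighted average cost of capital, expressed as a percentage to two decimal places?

Market risk premium = 11.67% − 5.5% = 6.17%.
Cost of equity via CAPM: Re = 5.5% + 2.08 × 6.17% = 18.3336%.
Total capital V = 6937 + 8624 = 15561.
Equity: weight = 6937/15561 = 0.4458; cost = 18.3336%.
Debt: weight = 8624/15561 = 0.5542; after-tax cost = 5.19% × (1 − 24.4%) = 3.9236%.
WACC = 0.4458 × 18.3336% + 0.5542 × 3.9236% = 10.3475%.

10.35%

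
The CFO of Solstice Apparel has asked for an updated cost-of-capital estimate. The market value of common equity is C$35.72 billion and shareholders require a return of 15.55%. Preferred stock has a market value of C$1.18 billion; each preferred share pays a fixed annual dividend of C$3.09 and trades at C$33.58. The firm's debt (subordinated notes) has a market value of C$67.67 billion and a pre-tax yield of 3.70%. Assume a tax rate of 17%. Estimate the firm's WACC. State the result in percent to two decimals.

Cost of preferred: Rp = 3.09 / 33.58 = 9.2019%.
Total capital V = 35.72 + 1.18 + 67.67 = 104.57.
Equity: weight = 35.72/104.57 = 0.3416; cost = 15.55%.
Preferred: weight = 1.18/104.57 = 0.0113; cost = 9.2019%.
Subordinated notes: weight = 67.67/104.57 = 0.6471; after-tax cost = 3.7% × (1 − 17%) = 3.0710%.
WACC = 0.3416 × 15.5500% + 0.0113 × 9.2019% + 0.6471 × 3.0710% = 7.4029%.

7.40%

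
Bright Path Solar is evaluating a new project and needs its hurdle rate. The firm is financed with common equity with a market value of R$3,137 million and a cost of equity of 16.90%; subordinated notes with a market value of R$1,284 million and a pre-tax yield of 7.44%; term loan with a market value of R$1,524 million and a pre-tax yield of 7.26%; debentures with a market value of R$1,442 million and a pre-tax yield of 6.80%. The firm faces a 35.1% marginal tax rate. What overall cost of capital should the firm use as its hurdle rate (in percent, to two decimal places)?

9.85%

Total capital V = 3137 + 1284 + 1524 + 1442 = 7387.
Equity: weight = 3137/7387 = 0.4247; cost = 16.9%.
Subordinated notes: weight = 1284/7387 = 0.1738; after-tax cost = 7.44% × (1 − 35.1%) = 4.8286%.
Term loan: weight = 1524/7387 = 0.2063; after-tax cost = 7.26% × (1 − 35.1%) = 4.7117%.
Debentures: weight = 1442/7387 = 0.1952; after-tax cost = 6.8% × (1 − 35.1%) = 4.4132%.
WACC = 0.4247 × 16.9000% + 0.1738 × 4.8286% + 0.2063 × 4.7117% + 0.1952 × 4.4132% = 9.8497%.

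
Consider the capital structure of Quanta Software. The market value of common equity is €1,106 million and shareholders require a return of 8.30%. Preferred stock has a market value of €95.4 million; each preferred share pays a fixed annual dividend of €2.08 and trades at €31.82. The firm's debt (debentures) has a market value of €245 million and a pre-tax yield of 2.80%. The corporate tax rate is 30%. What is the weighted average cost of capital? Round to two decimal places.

Cost of preferred: Rp = 2.08 / 31.82 = 6.5368%.
Total capital V = 1106 + 95.4 + 245 = 1446.4.
Equity: weight = 1106/1446.4 = 0.7647; cost = 8.3%.
Preferred: weight = 95.4/1446.4 = 0.0660; cost = 6.5368%.
Debentures: weight = 245/1446.4 = 0.1694; after-tax cost = 2.8% × (1 − 30%) = 1.9600%.
WACC = 0.7647 × 8.3000% + 0.0660 × 6.5368% + 0.1694 × 1.9600% = 7.1098%.

7.11%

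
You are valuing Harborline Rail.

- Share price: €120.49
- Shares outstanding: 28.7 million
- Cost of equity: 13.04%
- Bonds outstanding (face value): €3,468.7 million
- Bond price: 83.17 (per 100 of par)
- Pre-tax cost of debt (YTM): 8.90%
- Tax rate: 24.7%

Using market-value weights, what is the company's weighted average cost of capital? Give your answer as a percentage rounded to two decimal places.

10.16%

Market value of equity E = 120.49 × 28.7m = 3458.063m. Market value of debt D = 3468.7m × 83.17/100 = 2884.91779m.
Total capital V = 3458.063 + 2884.91779 = 6342.98079.
Equity: weight = 3458.063/6342.98079 = 0.5452; cost = 13.04%.
Bonds outstanding: weight = 2884.91779/6342.98079 = 0.4548; after-tax cost = 8.9% × (1 − 24.7%) = 6.7017%.
WACC = 0.5452 × 13.0400% + 0.4548 × 6.7017% = 10.1572%.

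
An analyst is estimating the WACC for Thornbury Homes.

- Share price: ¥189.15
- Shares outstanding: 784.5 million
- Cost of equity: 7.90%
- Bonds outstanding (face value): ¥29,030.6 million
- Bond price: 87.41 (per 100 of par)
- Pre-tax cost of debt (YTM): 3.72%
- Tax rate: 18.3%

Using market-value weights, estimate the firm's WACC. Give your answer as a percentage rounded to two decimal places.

7.19%

Market value of equity E = 189.15 × 784.5m = 148388.175m. Market value of debt D = 29030.6m × 87.41/100 = 25375.64746m.
Total capital V = 148388.175 + 25375.64746 = 173763.82246.
Equity: weight = 148388.175/173763.82246 = 0.8540; cost = 7.9%.
Bonds outstanding: weight = 25375.64746/173763.82246 = 0.1460; after-tax cost = 3.72% × (1 − 18.3%) = 3.0392%.
WACC = 0.8540 × 7.9000% + 0.1460 × 3.0392% = 7.1902%.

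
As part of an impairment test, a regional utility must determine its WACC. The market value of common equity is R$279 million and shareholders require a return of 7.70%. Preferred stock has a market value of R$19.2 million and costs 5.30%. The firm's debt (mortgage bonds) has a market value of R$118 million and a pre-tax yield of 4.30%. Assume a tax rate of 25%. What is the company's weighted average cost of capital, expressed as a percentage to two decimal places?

6.32%

Total capital V = 279 + 19.2 + 118 = 416.2.
Equity: weight = 279/416.2 = 0.6704; cost = 7.7%.
Preferred: weight = 19.2/416.2 = 0.0461; cost = 5.3%.
Mortgage bonds: weight = 118/416.2 = 0.2835; after-tax cost = 4.3% × (1 − 25%) = 3.2250%.
WACC = 0.6704 × 7.7000% + 0.0461 × 5.3000% + 0.2835 × 3.2250% = 6.3205%.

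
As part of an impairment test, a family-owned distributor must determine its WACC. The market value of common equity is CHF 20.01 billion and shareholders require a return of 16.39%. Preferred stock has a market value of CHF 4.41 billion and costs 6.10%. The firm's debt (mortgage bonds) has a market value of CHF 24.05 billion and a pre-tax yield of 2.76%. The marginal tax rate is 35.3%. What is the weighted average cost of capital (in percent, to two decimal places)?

8.21%

Total capital V = 20.01 + 4.41 + 24.05 = 48.47.
Equity: weight = 20.01/48.47 = 0.4128; cost = 16.39%.
Preferred: weight = 4.41/48.47 = 0.0910; cost = 6.1%.
Mortgage bonds: weight = 24.05/48.47 = 0.4962; after-tax cost = 2.76% × (1 − 35.3%) = 1.7857%.
WACC = 0.4128 × 16.3900% + 0.0910 × 6.1000% + 0.4962 × 1.7857% = 8.2074%.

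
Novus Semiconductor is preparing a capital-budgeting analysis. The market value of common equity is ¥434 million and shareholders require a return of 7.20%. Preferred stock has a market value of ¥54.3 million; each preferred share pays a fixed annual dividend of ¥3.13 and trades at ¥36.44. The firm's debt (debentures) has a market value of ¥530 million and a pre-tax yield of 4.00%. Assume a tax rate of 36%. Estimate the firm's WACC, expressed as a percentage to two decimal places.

Cost of preferred: Rp = 3.13 / 36.44 = 8.5895%.
Total capital V = 434 + 54.3 + 530 = 1018.3.
Equity: weight = 434/1018.3 = 0.4262; cost = 7.2%.
Preferred: weight = 54.3/1018.3 = 0.0533; cost = 8.5895%.
Debentures: weight = 530/1018.3 = 0.5205; after-tax cost = 4% × (1 − 36%) = 2.5600%.
WACC = 0.4262 × 7.2000% + 0.0533 × 8.5895% + 0.5205 × 2.5600% = 4.8591%.

4.86%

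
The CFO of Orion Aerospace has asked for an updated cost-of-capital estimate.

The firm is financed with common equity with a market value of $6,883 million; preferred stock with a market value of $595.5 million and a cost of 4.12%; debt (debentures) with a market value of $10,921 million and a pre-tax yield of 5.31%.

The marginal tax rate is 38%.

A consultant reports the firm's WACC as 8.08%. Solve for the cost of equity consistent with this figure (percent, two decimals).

Total capital V = 6883 + 595.5 + 10921 = 18399.5.
Equity weight = 6883/18399.5 = 0.3741.
Preferred weight = 595.5/18399.5 = 0.0324.
Debentures weight = 10921/18399.5 = 0.5935.
Debt contribution = 0.5935 × 5.31% × (1 − 38%) = 1.9541%.
Preferred contribution = 0.0324 × 4.12% = 0.1333%.
Required equity contribution = 8.08% − 2.0874% = 5.9926%.
Re = 5.9926% / 0.3741 = 16.0192%.

16.02%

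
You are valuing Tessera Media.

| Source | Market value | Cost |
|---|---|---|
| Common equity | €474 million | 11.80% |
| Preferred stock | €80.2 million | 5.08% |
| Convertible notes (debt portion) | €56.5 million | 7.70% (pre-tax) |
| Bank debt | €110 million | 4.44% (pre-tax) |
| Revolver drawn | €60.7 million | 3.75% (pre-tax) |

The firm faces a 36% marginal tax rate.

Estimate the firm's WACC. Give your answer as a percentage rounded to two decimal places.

8.62%

Total capital V = 474 + 80.2 + 56.5 + 110 + 60.7 = 781.4.
Equity: weight = 474/781.4 = 0.6066; cost = 11.8%.
Preferred: weight = 80.2/781.4 = 0.1026; cost = 5.08%.
Convertible notes (debt portion): weight = 56.5/781.4 = 0.0723; after-tax cost = 7.7% × (1 − 36%) = 4.9280%.
Bank debt: weight = 110/781.4 = 0.1408; after-tax cost = 4.44% × (1 − 36%) = 2.8416%.
Revolver drawn: weight = 60.7/781.4 = 0.0777; after-tax cost = 3.75% × (1 − 36%) = 2.4000%.
WACC = 0.6066 × 11.8000% + 0.1026 × 5.0800% + 0.0723 × 4.9280% + 0.1408 × 2.8416% + 0.0777 × 2.4000% = 8.6221%.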